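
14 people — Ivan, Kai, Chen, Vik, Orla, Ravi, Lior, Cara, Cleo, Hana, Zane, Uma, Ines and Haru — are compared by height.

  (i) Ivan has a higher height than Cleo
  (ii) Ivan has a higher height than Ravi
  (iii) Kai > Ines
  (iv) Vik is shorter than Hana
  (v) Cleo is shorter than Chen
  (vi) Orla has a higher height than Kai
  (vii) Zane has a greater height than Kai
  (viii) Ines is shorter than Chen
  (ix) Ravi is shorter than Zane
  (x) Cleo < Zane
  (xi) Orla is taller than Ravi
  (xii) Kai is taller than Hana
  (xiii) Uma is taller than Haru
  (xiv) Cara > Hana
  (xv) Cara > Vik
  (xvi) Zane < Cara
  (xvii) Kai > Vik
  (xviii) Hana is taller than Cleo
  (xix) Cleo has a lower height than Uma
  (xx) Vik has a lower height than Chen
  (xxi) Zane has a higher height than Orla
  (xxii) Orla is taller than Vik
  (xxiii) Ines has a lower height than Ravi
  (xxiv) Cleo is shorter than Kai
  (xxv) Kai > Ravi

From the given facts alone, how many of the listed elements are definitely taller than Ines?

The elements the relations force above Ines are Ravi, Kai, Orla, Zane, Ivan, Cara, Chen — no chain reaches any other.
That is 7.

7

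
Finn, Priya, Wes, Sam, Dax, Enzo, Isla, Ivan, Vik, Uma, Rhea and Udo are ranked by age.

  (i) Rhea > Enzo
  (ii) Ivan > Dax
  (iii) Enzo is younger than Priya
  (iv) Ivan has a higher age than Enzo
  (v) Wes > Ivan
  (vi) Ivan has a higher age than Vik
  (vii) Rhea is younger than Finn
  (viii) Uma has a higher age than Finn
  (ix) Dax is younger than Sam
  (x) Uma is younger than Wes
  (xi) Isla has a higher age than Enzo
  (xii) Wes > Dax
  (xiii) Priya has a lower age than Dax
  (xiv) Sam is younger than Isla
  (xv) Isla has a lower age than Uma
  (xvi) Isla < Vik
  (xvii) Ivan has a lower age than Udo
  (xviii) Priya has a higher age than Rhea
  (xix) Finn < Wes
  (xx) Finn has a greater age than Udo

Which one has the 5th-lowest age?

The consecutive relations fix a unique order: Enzo < Rhea < Priya < Dax < Sam < Isla < Vik < Ivan < Udo < Finn < Uma < Wes.
Counting 5 from the smallest end gives Sam.

Sam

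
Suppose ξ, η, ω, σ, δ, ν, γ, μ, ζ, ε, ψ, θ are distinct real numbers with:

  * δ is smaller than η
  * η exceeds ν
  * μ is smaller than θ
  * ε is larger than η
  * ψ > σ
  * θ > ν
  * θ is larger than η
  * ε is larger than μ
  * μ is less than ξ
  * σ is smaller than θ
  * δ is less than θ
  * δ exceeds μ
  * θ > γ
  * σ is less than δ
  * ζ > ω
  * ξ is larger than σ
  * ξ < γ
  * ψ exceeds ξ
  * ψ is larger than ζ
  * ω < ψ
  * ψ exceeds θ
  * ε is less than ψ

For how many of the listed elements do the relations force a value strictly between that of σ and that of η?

Chaining upward from σ reaches: δ, ξ, γ, ε, θ, ψ.
Chaining downward from η reaches: μ, δ, ν.
Strictly between σ and η are those in both lists: δ — 1 element.

1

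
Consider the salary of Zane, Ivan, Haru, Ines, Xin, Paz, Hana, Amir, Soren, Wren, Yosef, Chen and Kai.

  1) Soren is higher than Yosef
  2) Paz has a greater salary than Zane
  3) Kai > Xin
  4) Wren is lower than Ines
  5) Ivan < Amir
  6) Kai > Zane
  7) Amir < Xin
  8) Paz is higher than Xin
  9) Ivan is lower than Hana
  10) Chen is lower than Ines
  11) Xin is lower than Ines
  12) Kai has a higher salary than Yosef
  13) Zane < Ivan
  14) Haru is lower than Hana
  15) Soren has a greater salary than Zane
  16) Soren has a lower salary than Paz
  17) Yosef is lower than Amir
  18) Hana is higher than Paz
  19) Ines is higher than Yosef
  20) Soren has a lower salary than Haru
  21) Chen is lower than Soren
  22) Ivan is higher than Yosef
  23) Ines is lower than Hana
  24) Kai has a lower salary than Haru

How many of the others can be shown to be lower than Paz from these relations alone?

7

Directly below Paz: Zane, Xin, Soren.
One step further: Yosef, Chen, Amir (6 so far).
One step further: Ivan (7 so far).
No other element is forced below Paz by the given relations, so the count is 7.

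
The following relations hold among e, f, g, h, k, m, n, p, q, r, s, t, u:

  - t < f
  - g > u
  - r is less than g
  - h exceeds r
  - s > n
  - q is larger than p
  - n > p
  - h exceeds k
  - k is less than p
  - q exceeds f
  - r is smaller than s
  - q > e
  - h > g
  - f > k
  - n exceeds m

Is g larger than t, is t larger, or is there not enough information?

Following every chain through t: above t we get f, q.
g is not reached, and no chain runs the other way from g to t.
So the given relations leave the order of t and g undetermined.

undetermined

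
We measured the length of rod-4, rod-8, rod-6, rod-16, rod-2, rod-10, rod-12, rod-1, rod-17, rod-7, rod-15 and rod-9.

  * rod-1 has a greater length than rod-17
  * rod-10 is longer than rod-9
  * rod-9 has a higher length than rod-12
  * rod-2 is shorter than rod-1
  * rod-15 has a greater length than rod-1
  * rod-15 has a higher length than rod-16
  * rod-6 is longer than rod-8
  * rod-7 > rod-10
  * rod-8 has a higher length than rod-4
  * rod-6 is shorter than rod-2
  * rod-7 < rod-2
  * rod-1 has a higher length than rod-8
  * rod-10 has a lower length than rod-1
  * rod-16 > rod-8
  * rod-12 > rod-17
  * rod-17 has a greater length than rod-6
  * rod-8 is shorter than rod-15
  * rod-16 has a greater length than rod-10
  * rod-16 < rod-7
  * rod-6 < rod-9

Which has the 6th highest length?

rod-10

Chaining the given pairs: rod-4 < rod-8 < rod-6 < rod-17 < rod-12 < rod-9 < rod-10 < rod-16 < rod-7 < rod-2 < rod-1 < rod-15.
The 6th largest is rod-10.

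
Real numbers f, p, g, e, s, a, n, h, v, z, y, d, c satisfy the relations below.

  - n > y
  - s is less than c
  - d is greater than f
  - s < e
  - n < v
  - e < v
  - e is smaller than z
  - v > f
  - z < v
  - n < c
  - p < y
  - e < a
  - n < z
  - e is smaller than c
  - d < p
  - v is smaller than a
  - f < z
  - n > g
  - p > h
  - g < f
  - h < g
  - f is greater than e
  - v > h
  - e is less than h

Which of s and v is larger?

v

Chaining the given relations: s < e < h < g < f < d < p < y < n < z < v.
So s < v; v is the larger of the two.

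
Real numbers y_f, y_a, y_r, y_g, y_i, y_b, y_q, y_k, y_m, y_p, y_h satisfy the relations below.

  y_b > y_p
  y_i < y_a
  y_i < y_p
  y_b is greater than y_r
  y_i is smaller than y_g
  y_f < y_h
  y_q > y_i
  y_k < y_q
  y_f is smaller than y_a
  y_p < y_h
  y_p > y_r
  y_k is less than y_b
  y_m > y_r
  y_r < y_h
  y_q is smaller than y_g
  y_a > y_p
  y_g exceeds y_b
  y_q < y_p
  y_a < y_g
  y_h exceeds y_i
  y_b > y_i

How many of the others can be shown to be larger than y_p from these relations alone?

The elements the relations force above y_p are y_h, y_b, y_a, y_g — no chain reaches any other.
That is 4.

4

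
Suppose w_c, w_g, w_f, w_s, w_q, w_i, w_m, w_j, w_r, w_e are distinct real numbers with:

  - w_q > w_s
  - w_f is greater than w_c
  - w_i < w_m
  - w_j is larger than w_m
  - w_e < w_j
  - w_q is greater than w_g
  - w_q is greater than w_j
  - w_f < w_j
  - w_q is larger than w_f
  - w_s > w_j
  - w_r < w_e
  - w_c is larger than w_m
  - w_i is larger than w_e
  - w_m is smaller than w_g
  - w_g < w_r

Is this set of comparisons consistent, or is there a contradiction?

Chaining the given relations yields w_g < w_r < w_e < w_i < w_m, so w_g < w_m. But one relation states w_m < w_g. These cannot both hold.

inconsistent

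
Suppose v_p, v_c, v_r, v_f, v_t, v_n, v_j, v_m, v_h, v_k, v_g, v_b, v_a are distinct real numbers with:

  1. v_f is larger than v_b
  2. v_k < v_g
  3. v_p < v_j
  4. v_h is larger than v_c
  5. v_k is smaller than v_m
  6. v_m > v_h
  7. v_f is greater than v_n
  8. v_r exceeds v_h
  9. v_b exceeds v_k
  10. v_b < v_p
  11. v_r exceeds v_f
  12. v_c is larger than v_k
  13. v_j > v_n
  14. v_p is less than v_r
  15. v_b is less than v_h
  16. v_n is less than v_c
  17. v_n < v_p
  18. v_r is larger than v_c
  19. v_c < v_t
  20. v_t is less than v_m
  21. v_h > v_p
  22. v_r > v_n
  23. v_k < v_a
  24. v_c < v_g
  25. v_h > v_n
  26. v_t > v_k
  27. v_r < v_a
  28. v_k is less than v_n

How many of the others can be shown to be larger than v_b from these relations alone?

From v_b the given relations immediately reach v_p, v_f, v_h.
From those, v_r, v_j, v_m — 6 in total.
From those, v_a — 7 in total.
Nothing else is reachable above v_b; 7 in all.

7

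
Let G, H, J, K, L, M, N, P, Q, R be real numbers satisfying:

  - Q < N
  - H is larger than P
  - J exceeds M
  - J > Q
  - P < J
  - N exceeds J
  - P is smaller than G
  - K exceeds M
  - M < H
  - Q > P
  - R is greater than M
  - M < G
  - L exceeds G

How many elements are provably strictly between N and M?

Chaining upward from M reaches: G, R, K, J, H, L.
Chaining downward from N reaches: P, Q, J.
Strictly between M and N are those in both lists: J — 1 element.

1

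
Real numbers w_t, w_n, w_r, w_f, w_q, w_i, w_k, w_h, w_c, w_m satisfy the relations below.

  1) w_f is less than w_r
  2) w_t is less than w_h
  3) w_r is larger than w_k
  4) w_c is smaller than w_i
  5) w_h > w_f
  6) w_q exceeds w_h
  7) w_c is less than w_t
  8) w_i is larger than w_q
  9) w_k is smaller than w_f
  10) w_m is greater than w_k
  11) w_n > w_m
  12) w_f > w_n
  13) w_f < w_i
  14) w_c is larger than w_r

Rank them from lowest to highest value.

w_k < w_m < w_n < w_f < w_r < w_c < w_t < w_h < w_q < w_i

Each adjacent pair is fixed by a given relation: w_k < w_m; w_m < w_n; w_n < w_f; w_f < w_r; w_r < w_c; w_c < w_t; w_t < w_h; w_h < w_q; w_q < w_i. Chaining them end to end gives the full order.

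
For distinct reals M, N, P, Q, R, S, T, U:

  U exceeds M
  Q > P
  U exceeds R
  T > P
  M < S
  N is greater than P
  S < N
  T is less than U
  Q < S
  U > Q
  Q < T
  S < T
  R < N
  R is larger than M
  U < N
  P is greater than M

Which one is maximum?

Chaining downward from N: directly below it, R, P, S, U; then M, Q, T.
That covers every other element, and nothing is given above N, so N is the maximum.

N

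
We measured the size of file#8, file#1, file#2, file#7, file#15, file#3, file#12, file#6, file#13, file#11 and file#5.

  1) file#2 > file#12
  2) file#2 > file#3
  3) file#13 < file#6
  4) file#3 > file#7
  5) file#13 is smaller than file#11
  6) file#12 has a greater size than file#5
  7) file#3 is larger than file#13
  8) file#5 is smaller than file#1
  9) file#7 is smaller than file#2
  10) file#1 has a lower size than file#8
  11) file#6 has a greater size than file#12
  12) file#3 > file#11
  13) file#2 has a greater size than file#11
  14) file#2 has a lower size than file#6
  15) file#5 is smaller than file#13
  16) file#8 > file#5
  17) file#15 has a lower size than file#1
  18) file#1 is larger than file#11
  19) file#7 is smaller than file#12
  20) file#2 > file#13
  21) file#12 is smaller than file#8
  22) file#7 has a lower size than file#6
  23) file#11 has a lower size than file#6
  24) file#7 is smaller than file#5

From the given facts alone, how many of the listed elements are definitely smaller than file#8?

7

The elements the relations force below file#8 are file#7, file#5, file#15, file#13, file#11, file#12, file#1 — no chain reaches any other.
That is 7.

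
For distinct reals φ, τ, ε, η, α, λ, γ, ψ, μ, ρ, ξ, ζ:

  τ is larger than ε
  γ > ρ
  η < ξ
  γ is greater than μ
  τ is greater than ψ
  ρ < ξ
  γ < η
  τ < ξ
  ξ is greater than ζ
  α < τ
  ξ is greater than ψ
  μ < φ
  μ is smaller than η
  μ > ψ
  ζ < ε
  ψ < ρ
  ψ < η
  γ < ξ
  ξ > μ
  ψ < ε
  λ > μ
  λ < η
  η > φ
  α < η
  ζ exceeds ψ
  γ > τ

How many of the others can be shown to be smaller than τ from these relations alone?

4

From τ the given relations immediately reach ψ, ε, α.
From those, ζ — 4 in total.
No other element is forced below τ by the given relations, so the count is 4.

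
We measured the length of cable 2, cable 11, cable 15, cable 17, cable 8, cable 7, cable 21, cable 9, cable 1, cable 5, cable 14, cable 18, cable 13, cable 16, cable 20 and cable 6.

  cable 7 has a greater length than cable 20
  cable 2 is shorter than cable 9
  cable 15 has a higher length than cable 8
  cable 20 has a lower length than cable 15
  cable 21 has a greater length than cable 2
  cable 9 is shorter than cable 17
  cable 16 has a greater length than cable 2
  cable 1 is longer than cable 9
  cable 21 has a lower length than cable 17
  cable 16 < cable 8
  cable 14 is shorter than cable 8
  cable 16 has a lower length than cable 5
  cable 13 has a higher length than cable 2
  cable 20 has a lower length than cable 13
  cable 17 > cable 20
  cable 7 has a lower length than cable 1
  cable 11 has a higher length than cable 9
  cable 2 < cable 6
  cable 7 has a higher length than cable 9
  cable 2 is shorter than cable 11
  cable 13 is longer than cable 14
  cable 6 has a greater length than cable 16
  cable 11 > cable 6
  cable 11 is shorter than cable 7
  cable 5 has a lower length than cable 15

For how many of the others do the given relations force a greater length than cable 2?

Directly above cable 2: cable 16, cable 13, cable 6, cable 21, cable 9, cable 11.
One step further: cable 8, cable 5, cable 17, cable 7, cable 1 (11 so far).
One step further: cable 15 (12 so far).
No other element is forced above cable 2 by the given relations, so the count is 12.

12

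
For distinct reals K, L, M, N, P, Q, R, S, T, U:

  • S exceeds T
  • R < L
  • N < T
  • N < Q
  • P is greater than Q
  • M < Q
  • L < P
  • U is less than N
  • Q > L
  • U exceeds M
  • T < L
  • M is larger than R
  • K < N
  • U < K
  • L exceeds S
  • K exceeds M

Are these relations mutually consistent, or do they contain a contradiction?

The single ordering R < M < U < K < N < T < S < L < Q < P satisfies every listed relation, so no contradiction arises.

consistent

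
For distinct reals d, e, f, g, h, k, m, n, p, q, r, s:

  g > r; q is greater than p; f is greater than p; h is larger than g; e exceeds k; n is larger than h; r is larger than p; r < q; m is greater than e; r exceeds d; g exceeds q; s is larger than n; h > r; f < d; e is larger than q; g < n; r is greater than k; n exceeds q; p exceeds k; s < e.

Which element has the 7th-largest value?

q

The consecutive relations fix a unique order: k < p < f < d < r < q < g < h < n < s < e < m.
Counting 7 from the largest end gives q.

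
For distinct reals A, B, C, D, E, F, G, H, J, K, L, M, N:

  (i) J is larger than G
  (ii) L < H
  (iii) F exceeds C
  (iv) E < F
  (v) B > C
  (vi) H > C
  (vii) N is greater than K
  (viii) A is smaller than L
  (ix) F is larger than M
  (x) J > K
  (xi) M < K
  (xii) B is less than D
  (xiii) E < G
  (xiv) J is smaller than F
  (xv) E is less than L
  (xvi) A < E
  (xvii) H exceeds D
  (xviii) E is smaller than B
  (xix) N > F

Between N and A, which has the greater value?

N

A < E and E < G give A < G.
With G < J: A < E < G < J.
Then J < F extends the chain to F.
With F < N: A < E < G < J < F < N.
So A < N; N is the larger of the two.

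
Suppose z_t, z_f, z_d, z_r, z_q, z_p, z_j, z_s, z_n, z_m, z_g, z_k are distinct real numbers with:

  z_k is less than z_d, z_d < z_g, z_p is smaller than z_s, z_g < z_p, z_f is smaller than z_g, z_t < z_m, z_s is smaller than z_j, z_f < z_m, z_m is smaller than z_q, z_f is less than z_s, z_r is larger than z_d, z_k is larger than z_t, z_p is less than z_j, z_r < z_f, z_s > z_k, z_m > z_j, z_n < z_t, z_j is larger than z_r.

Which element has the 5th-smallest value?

z_r

Chaining the given pairs: z_n < z_t < z_k < z_d < z_r < z_f < z_g < z_p < z_s < z_j < z_m < z_q.
The 5th smallest is z_r.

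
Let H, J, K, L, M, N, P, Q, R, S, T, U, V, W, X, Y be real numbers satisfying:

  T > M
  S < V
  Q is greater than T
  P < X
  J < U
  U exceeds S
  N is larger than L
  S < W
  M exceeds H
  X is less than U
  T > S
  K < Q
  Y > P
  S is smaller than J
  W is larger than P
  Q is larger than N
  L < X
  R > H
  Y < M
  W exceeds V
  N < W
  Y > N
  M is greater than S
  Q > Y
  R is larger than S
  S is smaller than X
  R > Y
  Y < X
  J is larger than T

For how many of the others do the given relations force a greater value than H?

Directly above H: M, R.
One step further: T (3 so far).
One step further: J, Q (5 so far).
One step further: U (6 so far).
Nothing else is reachable above H; 6 in all.

6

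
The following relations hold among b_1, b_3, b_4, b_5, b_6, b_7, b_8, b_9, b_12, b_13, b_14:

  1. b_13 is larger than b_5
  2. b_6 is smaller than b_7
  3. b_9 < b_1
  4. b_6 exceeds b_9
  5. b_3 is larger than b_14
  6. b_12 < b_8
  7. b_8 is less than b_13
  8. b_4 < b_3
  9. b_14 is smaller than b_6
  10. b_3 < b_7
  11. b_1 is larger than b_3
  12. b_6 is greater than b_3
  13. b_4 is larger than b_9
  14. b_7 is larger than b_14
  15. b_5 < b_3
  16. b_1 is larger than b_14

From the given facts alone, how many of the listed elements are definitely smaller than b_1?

5

From b_1 the given relations immediately reach b_9, b_14, b_3.
From those, b_5, b_4 — 5 in total.
No other element is forced below b_1 by the given relations, so the count is 5.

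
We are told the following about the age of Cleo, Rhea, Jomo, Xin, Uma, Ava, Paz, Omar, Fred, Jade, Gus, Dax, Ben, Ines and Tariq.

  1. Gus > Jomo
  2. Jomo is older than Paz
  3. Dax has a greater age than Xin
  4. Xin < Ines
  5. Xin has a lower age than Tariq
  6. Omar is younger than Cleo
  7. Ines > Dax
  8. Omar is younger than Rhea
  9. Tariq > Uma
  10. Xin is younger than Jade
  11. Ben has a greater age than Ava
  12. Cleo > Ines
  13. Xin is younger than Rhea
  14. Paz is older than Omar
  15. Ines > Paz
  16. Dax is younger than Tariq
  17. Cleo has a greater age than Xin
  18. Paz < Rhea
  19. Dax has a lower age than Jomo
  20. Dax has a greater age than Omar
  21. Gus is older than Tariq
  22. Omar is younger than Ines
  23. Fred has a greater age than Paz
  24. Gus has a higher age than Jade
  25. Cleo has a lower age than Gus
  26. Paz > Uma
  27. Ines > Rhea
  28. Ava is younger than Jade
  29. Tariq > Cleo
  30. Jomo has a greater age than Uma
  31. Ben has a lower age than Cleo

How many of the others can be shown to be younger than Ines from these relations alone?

From Ines the given relations immediately reach Omar, Xin, Paz, Dax, Rhea.
From those, Uma — 6 in total.
No other element is forced below Ines by the given relations, so the count is 6.

6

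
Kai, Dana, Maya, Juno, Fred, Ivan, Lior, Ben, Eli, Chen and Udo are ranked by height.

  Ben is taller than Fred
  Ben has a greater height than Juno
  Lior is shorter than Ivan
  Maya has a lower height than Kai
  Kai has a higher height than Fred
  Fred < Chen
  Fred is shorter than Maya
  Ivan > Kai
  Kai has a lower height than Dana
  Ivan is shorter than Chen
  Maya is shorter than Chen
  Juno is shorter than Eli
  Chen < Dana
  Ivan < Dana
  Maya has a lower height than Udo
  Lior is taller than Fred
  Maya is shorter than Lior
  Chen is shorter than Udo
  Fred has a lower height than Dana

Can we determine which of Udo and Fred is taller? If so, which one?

Fred < Kai < Ivan < Chen < Udo, by transitivity through Kai, Ivan, Chen.
So Udo is taller.

Udo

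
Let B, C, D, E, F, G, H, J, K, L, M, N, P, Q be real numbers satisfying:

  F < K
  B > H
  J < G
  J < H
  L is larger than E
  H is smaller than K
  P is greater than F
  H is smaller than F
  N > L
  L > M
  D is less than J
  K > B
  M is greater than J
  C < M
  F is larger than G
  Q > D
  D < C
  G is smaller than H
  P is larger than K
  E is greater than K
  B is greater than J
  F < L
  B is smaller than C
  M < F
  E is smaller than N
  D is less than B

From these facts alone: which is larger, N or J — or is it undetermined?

Chaining the given relations: J < G < H < B < C < M < F < K < E < L < N.
So N is larger.

N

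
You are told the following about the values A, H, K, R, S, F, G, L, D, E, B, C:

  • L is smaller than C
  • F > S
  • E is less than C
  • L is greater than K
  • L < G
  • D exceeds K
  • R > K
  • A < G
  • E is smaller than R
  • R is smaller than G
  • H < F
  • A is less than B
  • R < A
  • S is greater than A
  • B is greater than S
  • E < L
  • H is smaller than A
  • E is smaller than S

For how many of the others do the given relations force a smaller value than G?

6

Directly below G: L, R, A.
One step further: K, E, H (6 so far).
Nothing else is reachable below G; 6 in all.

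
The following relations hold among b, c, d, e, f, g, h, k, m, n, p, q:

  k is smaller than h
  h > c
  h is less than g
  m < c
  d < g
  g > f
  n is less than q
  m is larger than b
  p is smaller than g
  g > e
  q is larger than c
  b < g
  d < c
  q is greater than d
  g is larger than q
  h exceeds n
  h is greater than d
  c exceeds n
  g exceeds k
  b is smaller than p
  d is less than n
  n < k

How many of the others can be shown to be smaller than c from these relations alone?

From c the given relations immediately reach d, n, m.
From those, b — 4 in total.
Nothing else is reachable below c; 4 in all.

4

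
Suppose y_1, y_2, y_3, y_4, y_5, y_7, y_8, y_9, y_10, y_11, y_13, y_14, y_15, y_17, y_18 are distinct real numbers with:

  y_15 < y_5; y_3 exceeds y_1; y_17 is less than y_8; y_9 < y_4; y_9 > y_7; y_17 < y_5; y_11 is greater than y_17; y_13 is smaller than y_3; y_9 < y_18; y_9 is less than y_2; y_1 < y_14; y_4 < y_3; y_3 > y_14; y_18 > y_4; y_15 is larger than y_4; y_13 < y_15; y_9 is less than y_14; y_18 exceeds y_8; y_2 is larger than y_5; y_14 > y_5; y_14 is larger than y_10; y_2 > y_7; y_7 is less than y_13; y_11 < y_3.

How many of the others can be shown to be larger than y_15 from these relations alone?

From y_15 the given relations immediately reach y_5.
From those, y_14, y_2 — 3 in total.
From those, y_3 — 4 in total.
Nothing else is reachable above y_15; 4 in all.

4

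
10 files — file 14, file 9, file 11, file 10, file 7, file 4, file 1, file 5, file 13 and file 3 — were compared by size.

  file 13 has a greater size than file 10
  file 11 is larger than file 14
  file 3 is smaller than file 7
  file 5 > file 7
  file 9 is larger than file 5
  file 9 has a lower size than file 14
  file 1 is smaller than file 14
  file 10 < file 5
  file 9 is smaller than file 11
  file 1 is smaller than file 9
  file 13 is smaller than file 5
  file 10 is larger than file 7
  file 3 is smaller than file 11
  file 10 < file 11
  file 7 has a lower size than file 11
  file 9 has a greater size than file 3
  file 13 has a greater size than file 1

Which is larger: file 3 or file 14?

file 14

Following the relations from file 3: file 3 < file 7 < file 10 < file 13 < file 5 < file 9 < file 14.
So file 3 < file 14; file 14 is the larger of the two.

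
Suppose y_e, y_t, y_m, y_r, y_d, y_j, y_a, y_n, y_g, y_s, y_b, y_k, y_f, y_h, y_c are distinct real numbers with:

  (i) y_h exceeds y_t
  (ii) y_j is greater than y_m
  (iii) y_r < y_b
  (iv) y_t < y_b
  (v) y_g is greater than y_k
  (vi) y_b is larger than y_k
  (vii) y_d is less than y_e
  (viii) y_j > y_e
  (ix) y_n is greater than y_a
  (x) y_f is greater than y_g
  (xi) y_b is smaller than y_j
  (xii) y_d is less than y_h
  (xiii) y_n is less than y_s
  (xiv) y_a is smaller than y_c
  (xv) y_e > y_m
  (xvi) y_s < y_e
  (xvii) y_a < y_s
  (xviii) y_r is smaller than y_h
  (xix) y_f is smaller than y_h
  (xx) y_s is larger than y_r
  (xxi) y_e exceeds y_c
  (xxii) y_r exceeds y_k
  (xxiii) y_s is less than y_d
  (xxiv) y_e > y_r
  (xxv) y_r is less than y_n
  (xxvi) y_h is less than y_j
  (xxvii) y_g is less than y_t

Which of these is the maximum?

y_j

Chaining downward from y_j: directly below it, y_m, y_b, y_h, y_e; then y_k, y_t, y_r, y_c, y_s, y_d, y_f; then y_a, y_g, y_n.
That covers every other element, and nothing is given above y_j, so y_j is the maximum.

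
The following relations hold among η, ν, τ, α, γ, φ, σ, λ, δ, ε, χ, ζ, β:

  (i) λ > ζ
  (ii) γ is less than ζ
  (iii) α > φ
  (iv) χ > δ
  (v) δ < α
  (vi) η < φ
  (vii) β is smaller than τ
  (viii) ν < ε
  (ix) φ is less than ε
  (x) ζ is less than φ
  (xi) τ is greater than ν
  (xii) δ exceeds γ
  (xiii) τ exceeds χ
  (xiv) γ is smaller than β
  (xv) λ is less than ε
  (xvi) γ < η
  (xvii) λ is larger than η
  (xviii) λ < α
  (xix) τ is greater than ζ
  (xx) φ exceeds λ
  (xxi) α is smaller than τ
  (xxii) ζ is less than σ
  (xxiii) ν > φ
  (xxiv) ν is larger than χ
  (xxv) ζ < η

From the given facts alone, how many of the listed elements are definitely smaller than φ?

4

Directly below φ: ζ, η, λ.
One step further: γ (4 so far).
Nothing else is reachable below φ; 4 in all.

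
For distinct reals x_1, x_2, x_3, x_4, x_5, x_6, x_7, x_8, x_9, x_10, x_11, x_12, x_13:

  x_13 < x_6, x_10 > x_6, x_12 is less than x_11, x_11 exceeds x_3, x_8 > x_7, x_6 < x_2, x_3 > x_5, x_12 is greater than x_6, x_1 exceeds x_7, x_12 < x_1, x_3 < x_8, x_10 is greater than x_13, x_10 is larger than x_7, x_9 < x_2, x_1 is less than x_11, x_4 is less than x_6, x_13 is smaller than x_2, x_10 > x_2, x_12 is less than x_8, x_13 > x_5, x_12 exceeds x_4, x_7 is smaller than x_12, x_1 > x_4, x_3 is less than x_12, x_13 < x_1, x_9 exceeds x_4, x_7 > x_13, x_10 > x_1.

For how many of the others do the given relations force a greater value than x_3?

Directly above x_3: x_12, x_8, x_11.
One step further: x_1 (4 so far).
One step further: x_10 (5 so far).
No other element is forced above x_3 by the given relations, so the count is 5.

5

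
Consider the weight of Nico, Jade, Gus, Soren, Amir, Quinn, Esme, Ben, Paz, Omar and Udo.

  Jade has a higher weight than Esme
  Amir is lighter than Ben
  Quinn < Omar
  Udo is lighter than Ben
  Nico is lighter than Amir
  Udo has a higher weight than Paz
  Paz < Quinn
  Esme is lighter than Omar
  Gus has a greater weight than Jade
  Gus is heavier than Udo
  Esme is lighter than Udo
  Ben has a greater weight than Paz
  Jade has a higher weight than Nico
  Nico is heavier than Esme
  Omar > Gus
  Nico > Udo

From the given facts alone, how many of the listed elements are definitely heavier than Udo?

Directly above Udo: Nico, Ben, Gus.
One step further: Amir, Jade, Omar (6 so far).
No other element is forced above Udo by the given relations, so the count is 6.

6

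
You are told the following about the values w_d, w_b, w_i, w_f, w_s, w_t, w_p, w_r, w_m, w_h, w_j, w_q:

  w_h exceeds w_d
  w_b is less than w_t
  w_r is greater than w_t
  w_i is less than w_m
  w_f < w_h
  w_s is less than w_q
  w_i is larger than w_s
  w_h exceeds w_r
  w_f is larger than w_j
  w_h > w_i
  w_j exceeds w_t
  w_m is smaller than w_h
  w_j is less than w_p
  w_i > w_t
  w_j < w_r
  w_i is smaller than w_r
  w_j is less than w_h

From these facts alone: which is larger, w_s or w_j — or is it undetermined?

Following every chain through w_s: above w_s we get w_i, w_m, w_r, w_q, w_h.
w_j is not reached, and no chain runs the other way from w_j to w_s.
So the given relations leave the order of w_s and w_j undetermined.

undetermined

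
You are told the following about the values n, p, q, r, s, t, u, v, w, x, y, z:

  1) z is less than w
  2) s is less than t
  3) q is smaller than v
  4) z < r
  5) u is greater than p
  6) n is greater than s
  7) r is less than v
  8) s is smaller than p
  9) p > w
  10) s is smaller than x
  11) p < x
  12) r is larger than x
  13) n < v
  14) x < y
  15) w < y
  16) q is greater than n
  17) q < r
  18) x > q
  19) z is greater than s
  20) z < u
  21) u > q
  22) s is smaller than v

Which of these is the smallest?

s

z is not least since s < z; n is not least since s < n; w is not least since z < w; q is not least since n < q; p is not least since s < p; t is not least since s < t; x is not least since p < x; r is not least since q < r; y is not least since w < y; v is not least since s < v; u is not least since q < u.
Only s has nothing below it, so s is the smallest.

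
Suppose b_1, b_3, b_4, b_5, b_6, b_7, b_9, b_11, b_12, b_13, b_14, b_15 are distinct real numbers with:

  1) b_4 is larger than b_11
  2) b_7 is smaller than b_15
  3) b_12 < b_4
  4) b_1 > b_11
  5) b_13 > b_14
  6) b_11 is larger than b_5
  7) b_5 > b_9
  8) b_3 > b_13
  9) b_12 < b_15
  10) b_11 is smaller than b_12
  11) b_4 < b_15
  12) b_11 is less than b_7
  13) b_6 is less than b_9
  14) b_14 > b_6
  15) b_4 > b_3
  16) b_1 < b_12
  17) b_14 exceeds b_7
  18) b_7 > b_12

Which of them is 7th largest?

The consecutive relations fix a unique order: b_6 < b_9 < b_5 < b_11 < b_1 < b_12 < b_7 < b_14 < b_13 < b_3 < b_4 < b_15.
Counting 7 from the largest end gives b_12.

b_12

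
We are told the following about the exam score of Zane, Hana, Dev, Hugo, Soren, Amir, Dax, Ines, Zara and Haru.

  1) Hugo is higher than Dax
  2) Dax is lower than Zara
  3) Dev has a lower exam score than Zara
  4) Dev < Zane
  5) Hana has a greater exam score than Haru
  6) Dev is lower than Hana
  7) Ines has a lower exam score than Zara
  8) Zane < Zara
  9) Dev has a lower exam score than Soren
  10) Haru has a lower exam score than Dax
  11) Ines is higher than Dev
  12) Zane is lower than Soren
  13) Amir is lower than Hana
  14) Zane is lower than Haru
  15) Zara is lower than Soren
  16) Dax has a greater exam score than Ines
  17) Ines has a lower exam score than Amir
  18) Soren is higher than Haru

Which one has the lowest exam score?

Dev

Ines is not least since Dev < Ines; Zane is not least since Dev < Zane; Amir is not least since Ines < Amir; Haru is not least since Zane < Haru; Dax is not least since Ines < Dax; Zara is not least since Ines < Zara; Soren is not least since Dev < Soren; Hana is not least since Amir < Hana; Hugo is not least since Dax < Hugo.
Only Dev has nothing below it, so Dev is the lowest exam score.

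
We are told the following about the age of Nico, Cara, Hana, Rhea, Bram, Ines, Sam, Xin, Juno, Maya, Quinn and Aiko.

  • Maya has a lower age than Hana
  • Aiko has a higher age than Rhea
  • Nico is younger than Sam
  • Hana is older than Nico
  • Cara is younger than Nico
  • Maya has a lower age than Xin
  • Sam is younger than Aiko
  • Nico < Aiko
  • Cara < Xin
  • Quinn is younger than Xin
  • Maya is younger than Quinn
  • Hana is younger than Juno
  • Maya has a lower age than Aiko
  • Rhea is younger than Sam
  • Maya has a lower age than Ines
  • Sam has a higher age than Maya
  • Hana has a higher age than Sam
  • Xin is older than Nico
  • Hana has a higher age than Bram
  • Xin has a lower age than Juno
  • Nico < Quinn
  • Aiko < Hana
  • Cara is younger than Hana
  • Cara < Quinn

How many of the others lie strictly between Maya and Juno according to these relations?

5

The relations place Maya below Juno. An element lies strictly between them when it is forced above Maya and also forced below Juno.
Above Maya: {Quinn, Ines, Sam, Aiko, Xin, Hana}. Below Juno: {Rhea, Cara, Nico, Quinn, Sam, Aiko, Xin, Bram, Hana}.
Intersection: {Quinn, Sam, Aiko, Xin, Hana} — 5.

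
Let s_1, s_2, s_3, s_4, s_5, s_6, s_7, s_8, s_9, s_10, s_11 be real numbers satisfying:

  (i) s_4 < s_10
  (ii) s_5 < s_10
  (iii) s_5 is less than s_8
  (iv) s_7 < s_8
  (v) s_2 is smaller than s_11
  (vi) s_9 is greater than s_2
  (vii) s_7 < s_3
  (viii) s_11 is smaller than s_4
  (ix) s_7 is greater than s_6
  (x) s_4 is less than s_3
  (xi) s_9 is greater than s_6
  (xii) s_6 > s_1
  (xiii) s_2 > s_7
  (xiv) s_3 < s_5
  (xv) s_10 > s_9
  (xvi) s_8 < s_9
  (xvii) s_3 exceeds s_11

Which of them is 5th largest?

s_3

Piecing the relations together gives one ordering: s_1 < s_6 < s_7 < s_2 < s_11 < s_4 < s_3 < s_5 < s_8 < s_9 < s_10.
Counting 5 from the largest end gives s_3.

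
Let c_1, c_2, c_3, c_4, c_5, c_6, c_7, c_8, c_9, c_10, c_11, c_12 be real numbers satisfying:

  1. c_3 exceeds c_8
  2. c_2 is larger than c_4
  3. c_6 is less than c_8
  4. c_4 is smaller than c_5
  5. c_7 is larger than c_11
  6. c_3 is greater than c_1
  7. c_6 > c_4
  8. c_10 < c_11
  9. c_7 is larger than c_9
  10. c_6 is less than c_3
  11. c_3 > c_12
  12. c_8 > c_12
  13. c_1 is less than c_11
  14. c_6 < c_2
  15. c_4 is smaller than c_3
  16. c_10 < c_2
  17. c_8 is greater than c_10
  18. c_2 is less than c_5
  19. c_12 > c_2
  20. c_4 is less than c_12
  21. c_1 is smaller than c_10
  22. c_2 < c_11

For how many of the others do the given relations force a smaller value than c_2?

4

From c_2 the given relations immediately reach c_4, c_6, c_10.
From those, c_1 — 4 in total.
Nothing else is reachable below c_2; 4 in all.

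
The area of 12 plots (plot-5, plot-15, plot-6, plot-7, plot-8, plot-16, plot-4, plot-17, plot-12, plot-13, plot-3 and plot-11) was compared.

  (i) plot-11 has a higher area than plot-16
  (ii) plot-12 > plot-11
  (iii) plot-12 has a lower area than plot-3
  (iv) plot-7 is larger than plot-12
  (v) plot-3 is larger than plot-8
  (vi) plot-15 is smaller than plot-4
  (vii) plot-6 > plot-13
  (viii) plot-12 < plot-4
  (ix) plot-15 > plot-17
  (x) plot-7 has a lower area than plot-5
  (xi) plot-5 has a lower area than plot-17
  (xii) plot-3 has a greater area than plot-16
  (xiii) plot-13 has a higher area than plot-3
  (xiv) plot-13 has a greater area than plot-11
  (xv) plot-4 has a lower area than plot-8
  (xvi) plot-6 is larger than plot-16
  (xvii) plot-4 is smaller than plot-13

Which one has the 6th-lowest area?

Chaining the given pairs: plot-16 < plot-11 < plot-12 < plot-7 < plot-5 < plot-17 < plot-15 < plot-4 < plot-8 < plot-3 < plot-13 < plot-6.
The 6th smallest is plot-17.

plot-17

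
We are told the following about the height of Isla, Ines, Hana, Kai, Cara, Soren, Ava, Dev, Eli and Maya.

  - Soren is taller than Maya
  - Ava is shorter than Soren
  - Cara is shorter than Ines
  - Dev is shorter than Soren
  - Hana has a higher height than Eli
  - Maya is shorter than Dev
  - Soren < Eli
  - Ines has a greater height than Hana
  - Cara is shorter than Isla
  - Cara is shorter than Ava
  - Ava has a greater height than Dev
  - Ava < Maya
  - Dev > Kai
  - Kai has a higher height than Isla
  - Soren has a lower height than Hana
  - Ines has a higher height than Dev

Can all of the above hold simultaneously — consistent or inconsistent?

Chaining the given relations yields Dev < Ava < Maya, so Dev < Maya. But one relation states Maya < Dev. These cannot both hold.

inconsistent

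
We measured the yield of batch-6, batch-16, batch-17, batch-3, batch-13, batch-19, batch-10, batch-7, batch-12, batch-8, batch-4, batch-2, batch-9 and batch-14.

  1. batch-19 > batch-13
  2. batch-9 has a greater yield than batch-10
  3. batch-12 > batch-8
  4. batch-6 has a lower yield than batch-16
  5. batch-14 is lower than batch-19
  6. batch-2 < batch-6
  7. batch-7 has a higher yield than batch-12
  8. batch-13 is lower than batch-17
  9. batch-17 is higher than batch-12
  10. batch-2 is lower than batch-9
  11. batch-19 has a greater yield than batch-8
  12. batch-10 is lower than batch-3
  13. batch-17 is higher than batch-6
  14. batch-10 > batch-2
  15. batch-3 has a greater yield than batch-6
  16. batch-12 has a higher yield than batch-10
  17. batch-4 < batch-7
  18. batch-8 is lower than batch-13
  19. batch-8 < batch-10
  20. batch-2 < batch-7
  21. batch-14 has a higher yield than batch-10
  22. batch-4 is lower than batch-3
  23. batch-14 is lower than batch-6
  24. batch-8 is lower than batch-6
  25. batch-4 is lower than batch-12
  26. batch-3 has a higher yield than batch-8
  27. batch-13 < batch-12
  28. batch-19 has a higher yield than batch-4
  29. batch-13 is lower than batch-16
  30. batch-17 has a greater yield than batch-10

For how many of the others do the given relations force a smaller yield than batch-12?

5

The elements the relations force below batch-12 are batch-8, batch-2, batch-10, batch-4, batch-13 — no chain reaches any other.
That is 5.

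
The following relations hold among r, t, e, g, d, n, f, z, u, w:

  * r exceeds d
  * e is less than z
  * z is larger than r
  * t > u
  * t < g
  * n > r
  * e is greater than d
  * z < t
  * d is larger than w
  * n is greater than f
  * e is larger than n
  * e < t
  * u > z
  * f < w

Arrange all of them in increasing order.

f < w < d < r < n < e < z < u < t < g

Each adjacent pair is fixed by a given relation: f < w; w < d; d < r; r < n; n < e; e < z; z < u; u < t; t < g. Chaining them end to end gives the full order.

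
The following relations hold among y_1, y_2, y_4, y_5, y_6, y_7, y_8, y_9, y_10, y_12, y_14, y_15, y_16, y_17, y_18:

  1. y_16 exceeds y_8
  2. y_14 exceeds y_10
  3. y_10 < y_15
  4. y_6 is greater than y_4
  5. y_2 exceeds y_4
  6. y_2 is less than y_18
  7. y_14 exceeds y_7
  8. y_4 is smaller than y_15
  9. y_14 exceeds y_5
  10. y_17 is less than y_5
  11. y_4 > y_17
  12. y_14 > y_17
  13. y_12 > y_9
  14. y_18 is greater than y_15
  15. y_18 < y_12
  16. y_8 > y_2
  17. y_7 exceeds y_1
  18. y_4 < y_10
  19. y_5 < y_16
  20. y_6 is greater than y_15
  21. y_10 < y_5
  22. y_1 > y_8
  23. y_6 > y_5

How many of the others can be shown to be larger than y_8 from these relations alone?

4

Directly above y_8: y_1, y_16.
One step further: y_7 (3 so far).
One step further: y_14 (4 so far).
Nothing else is reachable above y_8; 4 in all.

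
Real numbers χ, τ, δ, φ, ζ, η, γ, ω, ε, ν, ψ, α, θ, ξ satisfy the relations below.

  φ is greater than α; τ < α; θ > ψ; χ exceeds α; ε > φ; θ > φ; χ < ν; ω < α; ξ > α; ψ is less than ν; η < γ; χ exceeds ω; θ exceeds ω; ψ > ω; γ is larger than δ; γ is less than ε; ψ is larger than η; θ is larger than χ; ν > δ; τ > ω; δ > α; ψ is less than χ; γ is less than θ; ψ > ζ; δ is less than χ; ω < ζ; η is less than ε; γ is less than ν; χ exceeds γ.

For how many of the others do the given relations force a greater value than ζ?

4

Directly above ζ: ψ.
One step further: χ, ν, θ (4 so far).
Nothing else is reachable above ζ; 4 in all.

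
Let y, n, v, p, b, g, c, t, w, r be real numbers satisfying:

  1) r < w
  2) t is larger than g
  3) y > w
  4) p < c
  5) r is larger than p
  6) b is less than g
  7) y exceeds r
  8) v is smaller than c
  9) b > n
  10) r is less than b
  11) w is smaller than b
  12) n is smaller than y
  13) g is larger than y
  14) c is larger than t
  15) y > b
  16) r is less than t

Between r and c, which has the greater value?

c

r < w and w < b give r < b.
With b < y: r < w < b < y.
With y < g: r < w < b < y < g.
Then g < t extends the chain to t.
With t < c: r < w < b < y < g < t < c.
So r < c; c is the larger of the two.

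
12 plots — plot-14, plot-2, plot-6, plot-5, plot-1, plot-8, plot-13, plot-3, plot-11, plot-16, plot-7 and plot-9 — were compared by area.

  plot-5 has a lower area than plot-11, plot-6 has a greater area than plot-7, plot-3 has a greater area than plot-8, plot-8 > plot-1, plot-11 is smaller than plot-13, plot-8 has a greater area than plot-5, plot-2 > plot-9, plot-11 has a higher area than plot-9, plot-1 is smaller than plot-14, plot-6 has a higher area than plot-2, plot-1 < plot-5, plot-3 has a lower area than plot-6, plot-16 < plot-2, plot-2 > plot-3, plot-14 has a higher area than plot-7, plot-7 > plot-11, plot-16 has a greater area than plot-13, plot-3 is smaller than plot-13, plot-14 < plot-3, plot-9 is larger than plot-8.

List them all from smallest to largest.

plot-1 < plot-5 < plot-8 < plot-9 < plot-11 < plot-7 < plot-14 < plot-3 < plot-13 < plot-16 < plot-2 < plot-6

Nothing is placed below plot-1, so it is least; from there plot-1 < plot-5; plot-5 < plot-8; plot-8 < plot-9; plot-9 < plot-11; plot-11 < plot-7; plot-7 < plot-14; plot-14 < plot-3; plot-3 < plot-13; plot-13 < plot-16; plot-16 < plot-2; plot-2 < plot-6, each given directly.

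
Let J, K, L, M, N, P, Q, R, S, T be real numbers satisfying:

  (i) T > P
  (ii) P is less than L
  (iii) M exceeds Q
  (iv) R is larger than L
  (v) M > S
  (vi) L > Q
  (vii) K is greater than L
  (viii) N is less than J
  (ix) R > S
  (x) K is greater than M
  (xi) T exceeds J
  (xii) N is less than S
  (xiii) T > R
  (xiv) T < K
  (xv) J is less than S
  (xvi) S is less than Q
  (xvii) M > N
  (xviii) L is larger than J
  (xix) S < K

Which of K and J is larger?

K

The relevant relations are J < S; S < Q; Q < L; L < R; R < T; T < K.
Chaining these gives J < S < Q < L < R < T < K.
So J < K; K is the larger of the two.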